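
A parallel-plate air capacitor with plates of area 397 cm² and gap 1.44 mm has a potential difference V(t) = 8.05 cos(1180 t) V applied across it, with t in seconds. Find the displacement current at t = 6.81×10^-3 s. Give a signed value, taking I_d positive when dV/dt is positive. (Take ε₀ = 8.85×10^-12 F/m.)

-2.28×10^-6 A

C = ε₀A/d = (8.85×10^-12)(0.0397)/(1.44×10^-3) = 2.440×10^-10 F. dV/dt = V₀ω·−sin(ωt); at ωt = 8.0358 rad this factor is -0.9835.
I_d = C dV/dt = (2.440×10^-10)(8.05)(1180)(-0.9835) = -2.28×10^-6 A.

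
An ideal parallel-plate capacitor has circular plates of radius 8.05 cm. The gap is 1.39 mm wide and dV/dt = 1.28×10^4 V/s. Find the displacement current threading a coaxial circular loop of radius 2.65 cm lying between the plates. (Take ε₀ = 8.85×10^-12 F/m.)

With E = V/d, dE/dt = 9.209×10^6 V/(m·s) and πR² = 0.02036 m², giving I_d = ε₀ πR² dE/dt = 1.659×10^-6 A.
Through an area πr² the displacement current is I_d·(πr²/πR²) = I_d (r/R)² = 1.80×10^-7 A.

1.80×10^-7 A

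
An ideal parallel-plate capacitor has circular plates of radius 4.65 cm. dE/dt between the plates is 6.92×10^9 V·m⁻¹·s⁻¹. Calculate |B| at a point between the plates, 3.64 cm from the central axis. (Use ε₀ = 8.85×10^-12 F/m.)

1.40×10^-9 T

Total displacement current: I_d = ε₀(πR²)(dE/dt) = (8.85×10^-12)(6.793×10^-3)(6.92×10^9) = 4.160×10^-4 A.
∮B·dl = μ₀ I_d,enc with I_d,enc = I_d r²/R² = 2.549×10^-4 A; so B = μ₀ I_d,enc/(2πr) = 1.40×10^-9 T.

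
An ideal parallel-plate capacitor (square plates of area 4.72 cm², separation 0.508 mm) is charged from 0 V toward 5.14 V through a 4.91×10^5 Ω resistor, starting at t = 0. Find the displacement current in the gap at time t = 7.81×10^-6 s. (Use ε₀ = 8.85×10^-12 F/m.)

C = ε₀A/d = (8.85×10^-12)(4.72×10^-4)/(5.08×10^-4) = 8.223×10^-12 F and τ = RC = 4.037×10^-6 s. I_d in the gap equals the RC charging current.
I_d(t) = (V₀/R) e^(−t/τ) = 1.047×10^-5 · e^(−1.935) = 1.51×10^-6 A.

1.51×10^-6 A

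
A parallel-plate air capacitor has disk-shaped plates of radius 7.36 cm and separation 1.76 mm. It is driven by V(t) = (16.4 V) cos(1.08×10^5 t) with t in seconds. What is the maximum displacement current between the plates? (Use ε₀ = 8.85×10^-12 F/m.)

1.52×10^-4 A

(dE/dt)_max = V₀ω/d = 1.006×10^9 V/(m·s); ω = 1.08×10^5 rad/s.
I_d,max = ε₀ A (dE/dt)_max = (8.85×10^-12)(0.01702)(1.006×10^9) = 1.52×10^-4 A.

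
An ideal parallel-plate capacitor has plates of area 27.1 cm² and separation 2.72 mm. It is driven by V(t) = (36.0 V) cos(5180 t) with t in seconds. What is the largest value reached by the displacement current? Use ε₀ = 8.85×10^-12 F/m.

1.64×10^-6 A

The displacement current equals the conduction current C dV/dt, which peaks at C V₀ ω.
With C = ε₀A/d = (8.85×10^-12)(2.71×10^-3)/(2.72×10^-3) = 8.817×10^-12 F and ω = 5180 rad/s, I_d,max = (8.817×10^-12)(36.0)(5180) = 1.64×10^-6 A.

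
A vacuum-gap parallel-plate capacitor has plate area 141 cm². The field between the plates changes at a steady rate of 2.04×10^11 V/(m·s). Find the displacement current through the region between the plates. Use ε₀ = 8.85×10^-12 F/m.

0.0255 A

With a uniform field, Φ_E = EA, so I_d = ε₀ A dE/dt = 0.0255 A.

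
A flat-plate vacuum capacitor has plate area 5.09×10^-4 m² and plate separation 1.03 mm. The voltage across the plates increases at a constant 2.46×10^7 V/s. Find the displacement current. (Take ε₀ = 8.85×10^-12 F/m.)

1.08×10^-4 A

The field between the plates is E = V/d, so dE/dt = (2.46×10^7)/(1.03×10^-3 m) = 2.388×10^10 V/(m·s).
I_d = ε₀ A (dE/dt) = (8.85×10^-12)(5.09×10^-4)(2.388×10^10) = 1.08×10^-4 A.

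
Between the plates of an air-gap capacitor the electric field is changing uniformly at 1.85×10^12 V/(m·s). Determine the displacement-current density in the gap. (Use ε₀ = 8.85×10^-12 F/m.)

16.4 A/m²

J_d = ε₀ ∂E/∂t, so J_d = 16.4 A/m².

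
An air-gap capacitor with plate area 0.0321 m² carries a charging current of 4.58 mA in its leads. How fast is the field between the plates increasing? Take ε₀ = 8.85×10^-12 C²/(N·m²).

The displacement current between the plates equals the conduction current, I_d = 4.58 mA.
Inverting I_d = ε₀ A dE/dt gives dE/dt = 4.58×10^-3 / (8.85×10^-12 · 0.0321) = 1.61×10^10 V/(m·s).

1.61×10^10 V/(m·s)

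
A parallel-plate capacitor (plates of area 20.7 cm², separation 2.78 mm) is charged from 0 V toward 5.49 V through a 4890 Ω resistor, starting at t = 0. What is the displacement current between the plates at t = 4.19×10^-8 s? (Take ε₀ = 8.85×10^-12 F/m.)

With C = ε₀A/d = (8.85×10^-12)(2.07×10^-3)/(2.78×10^-3) = 6.590×10^-12 F, the time constant is τ = RC = 3.223×10^-8 s, so t/τ = 1.300 and e^(−t/τ) = 0.2725.
I_d = I_cond = (V₀/R) e^(−t/τ) = (1.123×10^-3)(0.2725) = 3.06×10^-4 A.

3.06×10^-4 A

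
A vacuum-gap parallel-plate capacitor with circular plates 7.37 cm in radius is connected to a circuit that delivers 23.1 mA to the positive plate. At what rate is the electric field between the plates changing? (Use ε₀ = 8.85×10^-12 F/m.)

1.53×10^11 V/(m·s)

Charge continuity gives I_d = I = 0.0231 A between the plates.
Inverting I_d = ε₀ A dE/dt gives dE/dt = 0.0231 / (8.85×10^-12 · 0.01706) = 1.53×10^11 V/(m·s).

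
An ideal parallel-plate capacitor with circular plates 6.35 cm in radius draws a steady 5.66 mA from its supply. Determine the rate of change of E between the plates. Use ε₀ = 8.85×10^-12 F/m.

5.05×10^10 V/(m·s)

By continuity, I_d in the gap equals the 5.66 mA flowing in the wire.
Then dE/dt = I_d/(ε₀A) = 5.05×10^10 V/(m·s).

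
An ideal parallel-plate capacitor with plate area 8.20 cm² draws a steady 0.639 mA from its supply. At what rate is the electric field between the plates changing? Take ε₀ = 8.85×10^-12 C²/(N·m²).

The displacement current between the plates equals the conduction current, I_d = 0.639 mA.
Then dE/dt = I_d/(ε₀A) = 8.81×10^10 V/(m·s).

8.81×10^10 V/(m·s)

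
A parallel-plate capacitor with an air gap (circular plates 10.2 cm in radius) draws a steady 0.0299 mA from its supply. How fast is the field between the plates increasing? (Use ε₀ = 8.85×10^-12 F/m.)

1.03×10^8 V/(m·s)

By continuity, I_d in the gap equals the 0.0299 mA flowing in the wire.
Inverting I_d = ε₀ A dE/dt gives dE/dt = 2.99×10^-5 / (8.85×10^-12 · 0.03269) = 1.03×10^8 V/(m·s).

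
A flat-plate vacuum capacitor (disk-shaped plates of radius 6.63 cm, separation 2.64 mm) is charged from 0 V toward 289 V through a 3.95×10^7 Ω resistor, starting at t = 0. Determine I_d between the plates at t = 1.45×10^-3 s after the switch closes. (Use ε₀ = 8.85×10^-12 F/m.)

3.31×10^-6 A

C = ε₀A/d = (8.85×10^-12)(0.01381)/(2.64×10^-3) = 4.629×10^-11 F, so τ = RC = 1.828×10^-3 s.
The conduction current is I(t) = (V₀/R) e^(−t/τ), and the displacement current between the plates equals it.
t/τ = 0.7932; I_d = (289/3.95×10^7) · e^(−0.7932) = (7.316×10^-6)(0.4524) = 3.31×10^-6 A.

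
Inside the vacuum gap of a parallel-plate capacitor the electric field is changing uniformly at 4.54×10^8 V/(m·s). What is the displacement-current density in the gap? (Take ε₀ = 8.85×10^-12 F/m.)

4.02×10^-3 A/m²

The displacement-current density is ε₀ ∂E/∂t = (8.85×10^-12)(4.54×10^8) = 4.02×10^-3 A/m².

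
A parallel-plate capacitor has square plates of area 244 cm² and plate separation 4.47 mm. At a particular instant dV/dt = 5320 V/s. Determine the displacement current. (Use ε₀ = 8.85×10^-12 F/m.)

The field between the plates is E = V/d, so dE/dt = (5320)/(4.47×10^-3 m) = 1.190×10^6 V/(m·s).
I_d = ε₀ A (dE/dt) = (8.85×10^-12)(0.0244)(1.190×10^6) = 2.57×10^-7 A.

2.57×10^-7 A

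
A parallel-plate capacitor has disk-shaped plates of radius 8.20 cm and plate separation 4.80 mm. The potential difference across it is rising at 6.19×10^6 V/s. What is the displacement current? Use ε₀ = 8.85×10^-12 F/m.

2.41×10^-4 A

The displacement current equals the charging current C dV/dt. With C = ε₀A/d = (8.85×10^-12)(0.02112)/(4.80×10^-3) = 3.894×10^-11 F, I_d = (3.894×10^-11)(6.19×10^6) = 2.41×10^-4 A.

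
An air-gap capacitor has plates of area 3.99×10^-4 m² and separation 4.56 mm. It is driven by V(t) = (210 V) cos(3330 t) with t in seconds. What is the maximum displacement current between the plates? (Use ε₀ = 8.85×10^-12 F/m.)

5.42×10^-7 A

(dE/dt)_max = V₀ω/d = 1.534×10^8 V/(m·s); ω = 3330 rad/s.
I_d,max = ε₀ A (dE/dt)_max = (8.85×10^-12)(3.99×10^-4)(1.534×10^8) = 5.42×10^-7 A.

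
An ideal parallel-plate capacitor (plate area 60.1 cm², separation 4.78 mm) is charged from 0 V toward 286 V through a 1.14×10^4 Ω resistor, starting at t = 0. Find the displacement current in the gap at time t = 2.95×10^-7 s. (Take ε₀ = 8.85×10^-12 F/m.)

2.45×10^-3 A

C = ε₀A/d = (8.85×10^-12)(6.01×10^-3)/(4.78×10^-3) = 1.113×10^-11 F and τ = RC = 1.269×10^-7 s. I_d in the gap equals the RC charging current.
I_d(t) = (V₀/R) e^(−t/τ) = 0.02509 · e^(−2.325) = 2.45×10^-3 A.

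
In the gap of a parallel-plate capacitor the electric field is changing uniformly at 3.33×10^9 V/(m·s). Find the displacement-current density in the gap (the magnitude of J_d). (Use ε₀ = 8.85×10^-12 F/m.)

0.0295 A/m²

J_d = ε₀ ∂E/∂t, so J_d = 0.0295 A/m².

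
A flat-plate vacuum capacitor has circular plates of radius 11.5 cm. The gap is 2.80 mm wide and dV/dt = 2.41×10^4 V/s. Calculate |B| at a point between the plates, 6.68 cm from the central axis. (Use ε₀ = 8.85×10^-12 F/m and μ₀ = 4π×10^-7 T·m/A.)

I_d = C dV/dt with C = ε₀πR²/d = 1.313×10^-10 F, so I_d = (1.313×10^-10)(2.41×10^4) = 3.164×10^-6 A.
An Ampèrian loop of radius r encloses a fraction (r/R)² of I_d. Then B·2πr = μ₀ I_d (r/R)², giving B = μ₀ I_d r/(2πR²) = 3.20×10^-12 T.

3.20×10^-12 T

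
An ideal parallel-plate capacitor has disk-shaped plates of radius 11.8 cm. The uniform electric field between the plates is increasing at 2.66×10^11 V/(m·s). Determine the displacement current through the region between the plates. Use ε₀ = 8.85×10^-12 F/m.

With a uniform field, Φ_E = EA, so I_d = ε₀ A dE/dt = 0.103 A.

0.103 A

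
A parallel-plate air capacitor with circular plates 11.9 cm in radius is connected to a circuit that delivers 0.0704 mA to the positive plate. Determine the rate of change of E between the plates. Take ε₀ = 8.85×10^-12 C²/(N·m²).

1.79×10^8 V/(m·s)

By continuity, I_d in the gap equals the 0.0704 mA flowing in the wire.
Inverting I_d = ε₀ A dE/dt gives dE/dt = 7.04×10^-5 / (8.85×10^-12 · 0.04449) = 1.79×10^8 V/(m·s).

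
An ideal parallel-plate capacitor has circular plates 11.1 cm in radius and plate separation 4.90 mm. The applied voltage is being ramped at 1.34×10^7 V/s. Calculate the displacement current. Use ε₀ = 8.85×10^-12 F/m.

9.37×10^-4 A

E = V/d so dE/dt = (dV/dt)/d = 2.735×10^9 V/(m·s), and I_d = ε₀ A dE/dt = (8.85×10^-12)(0.03871)(2.735×10^9) = 9.37×10^-4 A.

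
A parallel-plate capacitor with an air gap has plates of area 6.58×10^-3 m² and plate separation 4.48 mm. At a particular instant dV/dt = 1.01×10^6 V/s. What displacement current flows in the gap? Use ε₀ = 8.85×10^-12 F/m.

The displacement current equals the charging current C dV/dt. With C = ε₀A/d = (8.85×10^-12)(6.58×10^-3)/(4.48×10^-3) = 1.300×10^-11 F, I_d = (1.300×10^-11)(1.01×10^6) = 1.31×10^-5 A.

1.31×10^-5 A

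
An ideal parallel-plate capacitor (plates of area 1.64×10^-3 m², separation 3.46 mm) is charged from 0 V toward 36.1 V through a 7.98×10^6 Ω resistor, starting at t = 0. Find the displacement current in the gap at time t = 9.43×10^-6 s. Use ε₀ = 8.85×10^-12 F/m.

C = ε₀A/d = (8.85×10^-12)(1.64×10^-3)/(3.46×10^-3) = 4.195×10^-12 F, so τ = RC = 3.348×10^-5 s.
The conduction current is I(t) = (V₀/R) e^(−t/τ), and the displacement current between the plates equals it.
t/τ = 0.2817; I_d = (36.1/7.98×10^6) · e^(−0.2817) = (4.524×10^-6)(0.7545) = 3.41×10^-6 A.

3.41×10^-6 A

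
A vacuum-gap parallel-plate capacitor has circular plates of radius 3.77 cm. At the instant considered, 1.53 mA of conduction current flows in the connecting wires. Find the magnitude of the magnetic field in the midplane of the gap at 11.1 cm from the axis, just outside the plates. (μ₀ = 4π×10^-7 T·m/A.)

By continuity the displacement current in the gap matches the conduction current: I_d = 1.53×10^-3 A.
With r > R the enclosed displacement current is the full I_d; B = μ₀ I_d / (2πr) = 2.76×10^-9 T.

2.76×10^-9 T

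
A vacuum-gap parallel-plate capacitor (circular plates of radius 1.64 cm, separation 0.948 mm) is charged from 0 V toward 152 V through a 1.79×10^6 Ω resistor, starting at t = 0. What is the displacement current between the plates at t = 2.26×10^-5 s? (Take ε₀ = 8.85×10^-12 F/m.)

C = ε₀A/d = (8.85×10^-12)(8.450×10^-4)/(9.48×10^-4) = 7.888×10^-12 F and τ = RC = 1.412×10^-5 s. I_d in the gap equals the RC charging current.
I_d(t) = (V₀/R) e^(−t/τ) = 8.492×10^-5 · e^(−1.601) = 1.71×10^-5 A.

1.71×10^-5 A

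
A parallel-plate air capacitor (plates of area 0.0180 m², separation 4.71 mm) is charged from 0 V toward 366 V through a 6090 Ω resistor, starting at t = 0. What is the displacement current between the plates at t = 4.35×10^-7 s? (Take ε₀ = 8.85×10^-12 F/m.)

C = ε₀A/d = (8.85×10^-12)(0.0180)/(4.71×10^-3) = 3.382×10^-11 F and τ = RC = 2.060×10^-7 s. I_d in the gap equals the RC charging current.
I_d(t) = (V₀/R) e^(−t/τ) = 0.06010 · e^(−2.112) = 7.27×10^-3 A.

7.27×10^-3 A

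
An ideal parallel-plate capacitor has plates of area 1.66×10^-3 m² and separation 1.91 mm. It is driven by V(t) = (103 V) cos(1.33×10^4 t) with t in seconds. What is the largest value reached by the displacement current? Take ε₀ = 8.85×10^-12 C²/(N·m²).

1.05×10^-5 A

C = ε₀A/d = (8.85×10^-12)(1.66×10^-3)/(1.91×10^-3) = 7.692×10^-12 F; ω = 1.33×10^4 rad/s.
I_d = C dV/dt, so |I_d|_max = C V₀ ω = (7.692×10^-12)(103)(1.33×10^4) = 1.05×10^-5 A.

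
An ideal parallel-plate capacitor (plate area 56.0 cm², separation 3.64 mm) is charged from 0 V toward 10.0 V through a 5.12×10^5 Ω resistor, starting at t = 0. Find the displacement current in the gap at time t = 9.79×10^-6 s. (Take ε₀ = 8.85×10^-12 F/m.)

C = ε₀A/d = (8.85×10^-12)(5.60×10^-3)/(3.64×10^-3) = 1.362×10^-11 F and τ = RC = 6.973×10^-6 s. I_d in the gap equals the RC charging current.
I_d(t) = (V₀/R) e^(−t/τ) = 1.953×10^-5 · e^(−1.404) = 4.80×10^-6 A.

4.80×10^-6 A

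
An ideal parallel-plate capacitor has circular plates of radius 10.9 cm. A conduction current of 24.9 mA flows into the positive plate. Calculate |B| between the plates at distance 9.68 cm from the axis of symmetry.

4.06×10^-8 T

No conduction current crosses the gap, so I_d there equals the 0.0249 A in the leads.
∮B·dl = μ₀ I_d,enc with I_d,enc = I_d r²/R² = 0.01964 A; so B = μ₀ I_d,enc/(2πr) = 4.06×10^-8 T.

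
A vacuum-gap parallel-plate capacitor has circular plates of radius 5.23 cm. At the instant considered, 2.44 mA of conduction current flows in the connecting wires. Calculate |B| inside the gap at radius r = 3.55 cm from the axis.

By continuity the displacement current in the gap matches the conduction current: I_d = 2.44×10^-3 A.
An Ampèrian loop of radius r encloses a fraction (r/R)² of I_d. Then B·2πr = μ₀ I_d (r/R)², giving B = μ₀ I_d r/(2πR²) = 6.33×10^-9 T.

6.33×10^-9 T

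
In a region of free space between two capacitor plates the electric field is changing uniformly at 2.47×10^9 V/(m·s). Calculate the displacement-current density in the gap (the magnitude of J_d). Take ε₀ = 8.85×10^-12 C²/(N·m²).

0.0219 A/m²

J_d = ε₀ dE/dt = (8.85×10^-12)(2.47×10^9) = 0.0219 A/m².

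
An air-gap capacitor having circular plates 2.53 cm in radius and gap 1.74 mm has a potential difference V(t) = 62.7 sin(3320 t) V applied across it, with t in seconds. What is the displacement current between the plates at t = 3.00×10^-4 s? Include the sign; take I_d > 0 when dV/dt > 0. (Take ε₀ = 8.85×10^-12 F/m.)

1.16×10^-6 A

dE/dt = (V₀ω/d)·cos(ωt) with ωt = 0.996 rad: (62.7)(3320)(0.5437)/(1.74×10^-3) = 6.505×10^7 V/(m·s).
I_d = ε₀ A dE/dt = (8.85×10^-12)(2.011×10^-3)(6.505×10^7) = 1.16×10^-6 A.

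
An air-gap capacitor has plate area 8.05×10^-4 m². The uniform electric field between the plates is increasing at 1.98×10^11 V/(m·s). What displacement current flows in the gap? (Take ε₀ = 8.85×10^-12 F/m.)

1.41×10^-3 A

I_d = ε₀ A (dE/dt) = (8.85×10^-12)(8.05×10^-4 m²)(1.98×10^11) = 1.41×10^-3 A.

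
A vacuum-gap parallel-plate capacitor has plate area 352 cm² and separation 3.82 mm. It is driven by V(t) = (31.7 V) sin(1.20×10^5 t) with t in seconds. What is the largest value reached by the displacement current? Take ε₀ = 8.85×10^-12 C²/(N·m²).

3.10×10^-4 A

The displacement current equals the conduction current C dV/dt, which peaks at C V₀ ω.
With C = ε₀A/d = (8.85×10^-12)(0.0352)/(3.82×10^-3) = 8.155×10^-11 F and ω = 1.20×10^5 rad/s, I_d,max = (8.155×10^-11)(31.7)(1.20×10^5) = 3.10×10^-4 A.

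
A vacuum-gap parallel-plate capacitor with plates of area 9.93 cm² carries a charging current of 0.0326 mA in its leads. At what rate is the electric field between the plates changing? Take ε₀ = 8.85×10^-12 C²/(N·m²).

The displacement current between the plates equals the conduction current, I_d = 0.0326 mA.
Since I_d = ε₀ A dE/dt, dE/dt = I_d/(ε₀A) = (3.26×10^-5)/((8.85×10^-12)(9.93×10^-4)) = 3.71×10^9 V/(m·s).

3.71×10^9 V/(m·s)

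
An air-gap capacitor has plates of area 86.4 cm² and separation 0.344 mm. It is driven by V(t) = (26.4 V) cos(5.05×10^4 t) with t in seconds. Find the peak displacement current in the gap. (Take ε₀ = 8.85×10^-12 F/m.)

The displacement current equals the conduction current C dV/dt, which peaks at C V₀ ω.
With C = ε₀A/d = (8.85×10^-12)(8.64×10^-3)/(3.44×10^-4) = 2.223×10^-10 F and ω = 5.05×10^4 rad/s, I_d,max = (2.223×10^-10)(26.4)(5.05×10^4) = 2.96×10^-4 A.

2.96×10^-4 A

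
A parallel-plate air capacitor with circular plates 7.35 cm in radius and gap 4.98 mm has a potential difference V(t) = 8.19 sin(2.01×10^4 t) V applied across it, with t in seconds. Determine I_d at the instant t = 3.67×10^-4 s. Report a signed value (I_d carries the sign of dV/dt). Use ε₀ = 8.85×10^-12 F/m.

2.28×10^-6 A

C = ε₀A/d = (8.85×10^-12)(0.01697)/(4.98×10^-3) = 3.016×10^-11 F. dV/dt = V₀ω·cos(ωt); at ωt = 7.3767 rad this factor is 0.4594.
I_d = C dV/dt = (3.016×10^-11)(8.19)(2.01×10^4)(0.4594) = 2.28×10^-6 A.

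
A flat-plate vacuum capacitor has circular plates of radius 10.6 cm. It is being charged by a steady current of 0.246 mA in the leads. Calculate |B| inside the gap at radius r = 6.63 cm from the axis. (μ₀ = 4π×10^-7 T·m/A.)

2.90×10^-10 T

No conduction current crosses the gap, so I_d there equals the 2.46×10^-4 A in the leads.
An Ampèrian loop of radius r encloses a fraction (r/R)² of I_d. Then B·2πr = μ₀ I_d (r/R)², giving B = μ₀ I_d r/(2πR²) = 2.90×10^-10 T.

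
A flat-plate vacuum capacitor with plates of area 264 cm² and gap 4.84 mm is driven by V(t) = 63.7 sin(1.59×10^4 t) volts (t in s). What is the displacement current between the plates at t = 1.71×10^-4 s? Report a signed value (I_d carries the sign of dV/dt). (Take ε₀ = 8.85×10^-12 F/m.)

-4.46×10^-5 A

dE/dt = (V₀ω/d)·cos(ωt) with ωt = 2.7189 rad: (63.7)(1.59×10^4)(-0.9120)/(4.84×10^-3) = -1.908×10^8 V/(m·s).
I_d = ε₀ A dE/dt = (8.85×10^-12)(0.0264)(-1.908×10^8) = -4.46×10^-5 A.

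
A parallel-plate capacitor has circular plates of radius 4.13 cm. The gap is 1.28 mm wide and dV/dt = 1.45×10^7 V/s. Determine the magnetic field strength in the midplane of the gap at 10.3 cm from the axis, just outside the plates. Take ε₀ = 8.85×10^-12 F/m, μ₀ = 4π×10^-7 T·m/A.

With E = V/d, dE/dt = 1.133×10^10 V/(m·s) and πR² = 5.359×10^-3 m², giving I_d = ε₀ πR² dE/dt = 5.373×10^-4 A.
Outside the plates the loop encloses all of I_d, so B·2πr = μ₀ I_d and B = 1.04×10^-9 T.

1.04×10^-9 T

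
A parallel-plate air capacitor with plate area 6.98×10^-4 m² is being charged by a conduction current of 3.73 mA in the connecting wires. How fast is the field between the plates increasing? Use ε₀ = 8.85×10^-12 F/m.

6.04×10^11 V/(m·s)

By continuity, I_d in the gap equals the 3.73 mA flowing in the wire.
Inverting I_d = ε₀ A dE/dt gives dE/dt = 3.73×10^-3 / (8.85×10^-12 · 6.98×10^-4) = 6.04×10^11 V/(m·s).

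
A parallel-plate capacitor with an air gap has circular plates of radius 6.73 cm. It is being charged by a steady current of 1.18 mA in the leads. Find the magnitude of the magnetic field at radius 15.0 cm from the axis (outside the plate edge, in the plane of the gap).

1.57×10^-9 T

Between the plates the displacement current equals the wire current: I_d = 1.18 mA = 1.18×10^-3 A.
Outside the plates the loop encloses all of I_d, so B·2πr = μ₀ I_d and B = 1.57×10^-9 T.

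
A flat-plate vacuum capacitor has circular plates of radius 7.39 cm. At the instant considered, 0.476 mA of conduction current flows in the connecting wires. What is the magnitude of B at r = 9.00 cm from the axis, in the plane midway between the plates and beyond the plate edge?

1.06×10^-9 T

Between the plates the displacement current equals the wire current: I_d = 0.476 mA = 4.76×10^-4 A.
Outside the plates the loop encloses all of I_d, so B·2πr = μ₀ I_d and B = 1.06×10^-9 T.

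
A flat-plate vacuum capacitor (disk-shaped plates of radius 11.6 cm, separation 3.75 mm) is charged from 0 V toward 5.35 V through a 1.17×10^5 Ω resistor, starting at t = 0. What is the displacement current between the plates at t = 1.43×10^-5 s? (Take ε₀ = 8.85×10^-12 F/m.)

C = ε₀A/d = (8.85×10^-12)(0.04227)/(3.75×10^-3) = 9.976×10^-11 F and τ = RC = 1.167×10^-5 s. I_d in the gap equals the RC charging current.
I_d(t) = (V₀/R) e^(−t/τ) = 4.573×10^-5 · e^(−1.225) = 1.34×10^-5 A.

1.34×10^-5 A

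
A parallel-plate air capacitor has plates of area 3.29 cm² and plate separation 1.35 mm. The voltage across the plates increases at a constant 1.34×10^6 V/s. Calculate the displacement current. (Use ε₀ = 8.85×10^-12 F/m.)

E = V/d so dE/dt = (dV/dt)/d = 9.926×10^8 V/(m·s), and I_d = ε₀ A dE/dt = (8.85×10^-12)(3.29×10^-4)(9.926×10^8) = 2.89×10^-6 A.

2.89×10^-6 A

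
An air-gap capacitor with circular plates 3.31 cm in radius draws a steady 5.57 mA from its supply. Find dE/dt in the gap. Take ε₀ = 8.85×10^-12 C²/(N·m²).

The displacement current between the plates equals the conduction current, I_d = 5.57 mA.
Inverting I_d = ε₀ A dE/dt gives dE/dt = 5.57×10^-3 / (8.85×10^-12 · 3.442×10^-3) = 1.83×10^11 V/(m·s).

1.83×10^11 V/(m·s)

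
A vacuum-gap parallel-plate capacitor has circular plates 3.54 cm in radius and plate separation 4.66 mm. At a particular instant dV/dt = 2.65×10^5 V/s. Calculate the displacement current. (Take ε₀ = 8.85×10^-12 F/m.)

C = ε₀A/d = (8.85×10^-12)(3.937×10^-3)/(4.66×10^-3) = 7.477×10^-12 F.
I_d = C dV/dt = (7.477×10^-12)(2.65×10^5) = 1.98×10^-6 A.

1.98×10^-6 A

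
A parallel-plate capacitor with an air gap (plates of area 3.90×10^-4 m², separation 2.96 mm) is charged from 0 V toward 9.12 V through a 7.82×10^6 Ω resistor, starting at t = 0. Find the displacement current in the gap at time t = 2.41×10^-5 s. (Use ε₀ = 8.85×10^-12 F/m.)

C = ε₀A/d = (8.85×10^-12)(3.90×10^-4)/(2.96×10^-3) = 1.166×10^-12 F, so τ = RC = 9.118×10^-6 s.
The conduction current is I(t) = (V₀/R) e^(−t/τ), and the displacement current between the plates equals it.
t/τ = 2.643; I_d = (9.12/7.82×10^6) · e^(−2.643) = (1.166×10^-6)(0.07115) = 8.30×10^-8 A.

8.30×10^-8 A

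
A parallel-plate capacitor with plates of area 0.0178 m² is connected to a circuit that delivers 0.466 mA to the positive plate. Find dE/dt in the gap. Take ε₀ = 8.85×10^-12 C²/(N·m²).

Charge continuity gives I_d = I = 4.66×10^-4 A between the plates.
Inverting I_d = ε₀ A dE/dt gives dE/dt = 4.66×10^-4 / (8.85×10^-12 · 0.0178) = 2.96×10^9 V/(m·s).

2.96×10^9 V/(m·s)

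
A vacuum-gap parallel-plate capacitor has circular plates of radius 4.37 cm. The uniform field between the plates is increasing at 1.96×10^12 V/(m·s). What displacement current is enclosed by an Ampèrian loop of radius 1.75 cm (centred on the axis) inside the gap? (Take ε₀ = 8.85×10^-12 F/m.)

I_d = ε₀ dΦ_E/dt = ε₀ πR² (dE/dt) = (8.85×10^-12)(5.999×10^-3)(1.96×10^12) = 0.1041 A through the full plate area.
The field is uniform, so I_d,enc = I_d (r/R)² = (0.1041)(1.75/4.37)² = 0.0167 A.

0.0167 A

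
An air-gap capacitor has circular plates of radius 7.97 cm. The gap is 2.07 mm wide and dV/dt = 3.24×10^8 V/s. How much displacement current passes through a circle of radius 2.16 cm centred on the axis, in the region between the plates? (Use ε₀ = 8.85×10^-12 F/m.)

I_d = C dV/dt with C = ε₀πR²/d = 8.534×10^-11 F, so I_d = (8.534×10^-11)(3.24×10^8) = 0.02765 A.
Through an area πr² the displacement current is I_d·(πr²/πR²) = I_d (r/R)² = 2.03×10^-3 A.

2.03×10^-3 A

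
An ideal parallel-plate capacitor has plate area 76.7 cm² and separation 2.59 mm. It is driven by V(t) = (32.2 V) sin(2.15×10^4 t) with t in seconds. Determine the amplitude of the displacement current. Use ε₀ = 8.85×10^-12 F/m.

1.81×10^-5 A

The displacement current equals the conduction current C dV/dt, which peaks at C V₀ ω.
With C = ε₀A/d = (8.85×10^-12)(7.67×10^-3)/(2.59×10^-3) = 2.621×10^-11 F and ω = 2.15×10^4 rad/s, I_d,max = (2.621×10^-11)(32.2)(2.15×10^4) = 1.81×10^-5 A.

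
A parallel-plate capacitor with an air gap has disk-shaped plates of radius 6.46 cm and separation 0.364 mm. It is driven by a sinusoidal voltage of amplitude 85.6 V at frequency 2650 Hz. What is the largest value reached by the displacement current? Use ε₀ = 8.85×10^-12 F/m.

C = ε₀A/d = (8.85×10^-12)(0.01311)/(3.64×10^-4) = 3.187×10^-10 F; ω = 2πf = 1.665×10^4 rad/s.
I_d = C dV/dt, so |I_d|_max = C V₀ ω = (3.187×10^-10)(85.6)(1.665×10^4) = 4.54×10^-4 A.

4.54×10^-4 A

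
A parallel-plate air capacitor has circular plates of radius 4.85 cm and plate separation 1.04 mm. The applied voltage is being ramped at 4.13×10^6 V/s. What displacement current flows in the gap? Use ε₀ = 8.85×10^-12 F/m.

C = ε₀A/d = (8.85×10^-12)(7.390×10^-3)/(1.04×10^-3) = 6.289×10^-11 F.
I_d = C dV/dt = (6.289×10^-11)(4.13×10^6) = 2.60×10^-4 A.

2.60×10^-4 A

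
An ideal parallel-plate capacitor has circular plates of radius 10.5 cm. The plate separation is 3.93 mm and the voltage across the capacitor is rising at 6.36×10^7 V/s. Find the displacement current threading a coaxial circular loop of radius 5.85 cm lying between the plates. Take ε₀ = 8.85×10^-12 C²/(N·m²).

I_d = C dV/dt with C = ε₀πR²/d = 7.801×10^-11 F, so I_d = (7.801×10^-11)(6.36×10^7) = 4.961×10^-3 A.
Since J_d is uniform, the enclosed fraction is (r/R)² = 0.3104, giving I_d,enc = 1.54×10^-3 A.

1.54×10^-3 A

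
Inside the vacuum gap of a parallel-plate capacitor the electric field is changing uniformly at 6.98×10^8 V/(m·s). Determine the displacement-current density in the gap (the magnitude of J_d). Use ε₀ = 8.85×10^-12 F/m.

6.18×10^-3 A/m²

J_d = ε₀ ∂E/∂t, so J_d = 6.18×10^-3 A/m².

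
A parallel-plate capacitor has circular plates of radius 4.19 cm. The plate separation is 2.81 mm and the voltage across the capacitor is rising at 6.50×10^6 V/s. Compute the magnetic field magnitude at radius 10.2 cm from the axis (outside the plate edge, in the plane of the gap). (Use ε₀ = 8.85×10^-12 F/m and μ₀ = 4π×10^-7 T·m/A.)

With E = V/d, dE/dt = 2.313×10^9 V/(m·s) and πR² = 5.515×10^-3 m², giving I_d = ε₀ πR² dE/dt = 1.129×10^-4 A.
For r ≥ R the full I_d is enclosed: B = μ₀ I_d/(2πr) = (4π×10^-7)(1.129×10^-4)/(2π·0.102) = 2.21×10^-10 T.

2.21×10^-10 T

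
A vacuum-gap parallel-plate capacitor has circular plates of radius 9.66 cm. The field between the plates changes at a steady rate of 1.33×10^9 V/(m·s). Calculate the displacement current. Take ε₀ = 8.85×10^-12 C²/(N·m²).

3.45×10^-4 A

I_d = ε₀ A (dE/dt) = (8.85×10^-12)(0.02932 m²)(1.33×10^9) = 3.45×10^-4 A.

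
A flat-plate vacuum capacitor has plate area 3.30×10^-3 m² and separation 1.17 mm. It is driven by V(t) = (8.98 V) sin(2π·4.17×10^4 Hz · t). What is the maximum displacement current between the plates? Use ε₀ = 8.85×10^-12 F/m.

5.87×10^-5 A

The displacement current equals the conduction current C dV/dt, which peaks at C V₀ ω.
With C = ε₀A/d = (8.85×10^-12)(3.30×10^-3)/(1.17×10^-3) = 2.496×10^-11 F and ω = 2πf = 2.620×10^5 rad/s, I_d,max = (2.496×10^-11)(8.98)(2.620×10^5) = 5.87×10^-5 A.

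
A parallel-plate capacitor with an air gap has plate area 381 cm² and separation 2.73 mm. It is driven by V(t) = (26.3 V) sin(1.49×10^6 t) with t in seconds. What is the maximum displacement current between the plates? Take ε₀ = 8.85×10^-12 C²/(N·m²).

(dE/dt)_max = V₀ω/d = 1.435×10^10 V/(m·s); ω = 1.49×10^6 rad/s.
I_d,max = ε₀ A (dE/dt)_max = (8.85×10^-12)(0.0381)(1.435×10^10) = 4.84×10^-3 A.

4.84×10^-3 A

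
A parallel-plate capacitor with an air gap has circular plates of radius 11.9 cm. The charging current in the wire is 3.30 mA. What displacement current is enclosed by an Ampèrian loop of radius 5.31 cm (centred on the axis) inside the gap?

6.57×10^-4 A

By continuity the displacement current in the gap matches the conduction current: I_d = 3.30×10^-3 A.
Since J_d is uniform, the enclosed fraction is (r/R)² = 0.1991, giving I_d,enc = 6.57×10^-4 A.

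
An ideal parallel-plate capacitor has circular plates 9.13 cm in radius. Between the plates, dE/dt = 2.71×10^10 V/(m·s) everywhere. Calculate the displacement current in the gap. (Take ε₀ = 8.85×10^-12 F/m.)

The displacement current is ε₀ times dΦ_E/dt = ε₀ A dE/dt = (8.85×10^-12)(0.02619)(2.71×10^10) = 6.28×10^-3 A.

6.28×10^-3 A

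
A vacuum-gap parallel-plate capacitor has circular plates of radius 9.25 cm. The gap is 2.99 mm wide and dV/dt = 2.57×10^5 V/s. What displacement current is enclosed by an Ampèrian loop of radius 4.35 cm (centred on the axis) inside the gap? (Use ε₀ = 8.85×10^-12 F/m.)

4.52×10^-6 A

dE/dt = (dV/dt)/d = 8.595×10^7 V/(m·s); I_d = ε₀(πR²)(dE/dt) = (8.85×10^-12)(0.02688)(8.595×10^7) = 2.045×10^-5 A.
Since J_d is uniform, the enclosed fraction is (r/R)² = 0.2212, giving I_d,enc = 4.52×10^-6 A.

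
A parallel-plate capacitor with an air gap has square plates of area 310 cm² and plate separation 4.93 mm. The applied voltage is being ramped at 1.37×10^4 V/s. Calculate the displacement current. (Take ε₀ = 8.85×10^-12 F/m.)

C = ε₀A/d = (8.85×10^-12)(0.0310)/(4.93×10^-3) = 5.565×10^-11 F.
I_d = C dV/dt = (5.565×10^-11)(1.37×10^4) = 7.62×10^-7 A.

7.62×10^-7 A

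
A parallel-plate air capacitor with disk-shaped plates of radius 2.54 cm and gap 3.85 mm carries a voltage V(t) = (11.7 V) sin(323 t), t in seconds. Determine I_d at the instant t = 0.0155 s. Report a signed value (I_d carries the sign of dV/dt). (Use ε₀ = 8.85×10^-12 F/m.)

C = ε₀A/d = (8.85×10^-12)(2.027×10^-3)/(3.85×10^-3) = 4.659×10^-12 F. dV/dt = V₀ω·cos(ωt); at ωt = 5.0065 rad this factor is 0.2899.
I_d = C dV/dt = (4.659×10^-12)(11.7)(323)(0.2899) = 5.10×10^-9 A.

5.10×10^-9 A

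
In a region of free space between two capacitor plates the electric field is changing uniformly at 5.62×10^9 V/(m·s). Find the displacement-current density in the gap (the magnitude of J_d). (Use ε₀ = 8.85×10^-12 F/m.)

0.0497 A/m²

The displacement-current density is ε₀ ∂E/∂t = (8.85×10^-12)(5.62×10^9) = 0.0497 A/m².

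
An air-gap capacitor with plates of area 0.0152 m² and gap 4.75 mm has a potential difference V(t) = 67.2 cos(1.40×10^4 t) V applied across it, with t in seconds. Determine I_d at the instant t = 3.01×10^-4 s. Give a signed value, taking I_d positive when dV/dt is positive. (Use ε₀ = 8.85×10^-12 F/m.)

2.34×10^-5 A

dE/dt = (V₀ω/d)·−sin(ωt) with ωt = 4.214 rad: (67.2)(1.40×10^4)(0.8784)/(4.75×10^-3) = 1.740×10^8 V/(m·s).
I_d = ε₀ A dE/dt = (8.85×10^-12)(0.0152)(1.740×10^8) = 2.34×10^-5 A.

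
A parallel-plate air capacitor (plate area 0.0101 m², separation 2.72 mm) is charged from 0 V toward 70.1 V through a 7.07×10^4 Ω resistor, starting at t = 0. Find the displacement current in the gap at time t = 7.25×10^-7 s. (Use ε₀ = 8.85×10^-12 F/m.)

C = ε₀A/d = (8.85×10^-12)(0.0101)/(2.72×10^-3) = 3.286×10^-11 F, so τ = RC = 2.323×10^-6 s.
The conduction current is I(t) = (V₀/R) e^(−t/τ), and the displacement current between the plates equals it.
t/τ = 0.3121; I_d = (70.1/7.07×10^4) · e^(−0.3121) = (9.915×10^-4)(0.7319) = 7.26×10^-4 A.

7.26×10^-4 A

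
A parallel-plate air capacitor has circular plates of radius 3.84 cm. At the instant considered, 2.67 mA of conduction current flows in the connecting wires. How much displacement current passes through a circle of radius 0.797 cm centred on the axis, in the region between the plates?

Between the plates the displacement current equals the wire current: I_d = 2.67 mA = 2.67×10^-3 A.
Since J_d is uniform, the enclosed fraction is (r/R)² = 0.04308, giving I_d,enc = 1.15×10^-4 A.

1.15×10^-4 A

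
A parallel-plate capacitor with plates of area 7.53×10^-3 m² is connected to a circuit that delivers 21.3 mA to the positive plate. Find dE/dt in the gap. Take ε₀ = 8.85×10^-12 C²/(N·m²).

3.20×10^11 V/(m·s)

By continuity, I_d in the gap equals the 21.3 mA flowing in the wire.
Then dE/dt = I_d/(ε₀A) = 3.20×10^11 V/(m·s).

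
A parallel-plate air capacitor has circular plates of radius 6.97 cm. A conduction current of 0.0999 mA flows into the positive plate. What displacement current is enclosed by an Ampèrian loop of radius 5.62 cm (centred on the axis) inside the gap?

6.49×10^-5 A

Between the plates the displacement current equals the wire current: I_d = 0.0999 mA = 9.99×10^-5 A.
The field is uniform, so I_d,enc = I_d (r/R)² = (9.99×10^-5)(5.62/6.97)² = 6.49×10^-5 A.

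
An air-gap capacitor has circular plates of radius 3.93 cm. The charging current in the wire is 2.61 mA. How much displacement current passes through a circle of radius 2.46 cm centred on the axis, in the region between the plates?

1.02×10^-3 A

By continuity the displacement current in the gap matches the conduction current: I_d = 2.61×10^-3 A.
Through an area πr² the displacement current is I_d·(πr²/πR²) = I_d (r/R)² = 1.02×10^-3 A.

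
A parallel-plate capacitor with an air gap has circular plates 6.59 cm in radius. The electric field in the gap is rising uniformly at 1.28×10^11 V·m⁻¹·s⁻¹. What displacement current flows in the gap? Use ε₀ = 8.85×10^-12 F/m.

With a uniform field, Φ_E = EA, so I_d = ε₀ A dE/dt = 0.0155 A.

0.0155 A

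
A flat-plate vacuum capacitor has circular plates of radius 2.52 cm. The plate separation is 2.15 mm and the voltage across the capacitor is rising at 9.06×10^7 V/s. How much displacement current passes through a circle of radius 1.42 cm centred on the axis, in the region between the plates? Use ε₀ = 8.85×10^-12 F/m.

dE/dt = (dV/dt)/d = 4.214×10^10 V/(m·s); I_d = ε₀(πR²)(dE/dt) = (8.85×10^-12)(1.995×10^-3)(4.214×10^10) = 7.440×10^-4 A.
The field is uniform, so I_d,enc = I_d (r/R)² = (7.440×10^-4)(1.42/2.52)² = 2.36×10^-4 A.

2.36×10^-4 A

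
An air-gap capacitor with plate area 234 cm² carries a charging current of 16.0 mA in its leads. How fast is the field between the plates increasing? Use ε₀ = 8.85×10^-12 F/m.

7.73×10^10 V/(m·s)

By continuity, I_d in the gap equals the 16.0 mA flowing in the wire.
Since I_d = ε₀ A dE/dt, dE/dt = I_d/(ε₀A) = (0.0160)/((8.85×10^-12)(0.0234)) = 7.73×10^10 V/(m·s).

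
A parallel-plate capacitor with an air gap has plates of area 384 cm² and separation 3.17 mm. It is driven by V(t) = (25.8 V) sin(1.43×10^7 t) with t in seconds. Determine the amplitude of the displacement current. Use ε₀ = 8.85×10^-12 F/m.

(dE/dt)_max = V₀ω/d = 1.164×10^11 V/(m·s); ω = 1.43×10^7 rad/s.
I_d,max = ε₀ A (dE/dt)_max = (8.85×10^-12)(0.0384)(1.164×10^11) = 0.0396 A.

0.0396 A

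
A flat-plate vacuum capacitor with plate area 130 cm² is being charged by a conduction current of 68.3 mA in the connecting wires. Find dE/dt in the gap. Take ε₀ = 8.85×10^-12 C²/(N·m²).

Charge continuity gives I_d = I = 0.0683 A between the plates.
Then dE/dt = I_d/(ε₀A) = 5.94×10^11 V/(m·s).

5.94×10^11 V/(m·s)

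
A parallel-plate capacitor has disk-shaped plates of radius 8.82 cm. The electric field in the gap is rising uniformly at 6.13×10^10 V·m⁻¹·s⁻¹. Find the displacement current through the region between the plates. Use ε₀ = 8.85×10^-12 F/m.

With a uniform field, Φ_E = EA, so I_d = ε₀ A dE/dt = 0.0133 A.

0.0133 A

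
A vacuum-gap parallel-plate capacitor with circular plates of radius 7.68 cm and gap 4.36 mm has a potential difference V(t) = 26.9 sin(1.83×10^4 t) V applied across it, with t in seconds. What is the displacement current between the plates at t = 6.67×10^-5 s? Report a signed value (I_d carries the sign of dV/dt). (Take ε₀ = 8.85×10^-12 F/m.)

C = ε₀A/d = (8.85×10^-12)(0.01853)/(4.36×10^-3) = 3.761×10^-11 F. dV/dt = V₀ω·cos(ωt); at ωt = 1.22061 rad this factor is 0.3431.
I_d = C dV/dt = (3.761×10^-11)(26.9)(1.83×10^4)(0.3431) = 6.35×10^-6 A.

6.35×10^-6 A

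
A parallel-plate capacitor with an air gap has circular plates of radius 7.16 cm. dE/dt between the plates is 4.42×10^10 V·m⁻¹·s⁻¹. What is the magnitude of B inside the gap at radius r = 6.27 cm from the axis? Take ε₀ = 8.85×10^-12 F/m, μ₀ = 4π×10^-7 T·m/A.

Through the whole plate area (πR² = 0.01611 m²), I_d = ε₀ πR² dE/dt = 6.302×10^-3 A.
∮B·dl = μ₀ I_d,enc with I_d,enc = I_d r²/R² = 4.833×10^-3 A; so B = μ₀ I_d,enc/(2πr) = 1.54×10^-8 T.

1.54×10^-8 T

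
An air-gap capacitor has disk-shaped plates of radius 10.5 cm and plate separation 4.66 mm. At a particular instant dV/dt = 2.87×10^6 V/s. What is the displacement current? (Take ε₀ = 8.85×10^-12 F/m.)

1.89×10^-4 A

The field between the plates is E = V/d, so dE/dt = (2.87×10^6)/(4.66×10^-3 m) = 6.159×10^8 V/(m·s).
I_d = ε₀ A (dE/dt) = (8.85×10^-12)(0.03464)(6.159×10^8) = 1.89×10^-4 A.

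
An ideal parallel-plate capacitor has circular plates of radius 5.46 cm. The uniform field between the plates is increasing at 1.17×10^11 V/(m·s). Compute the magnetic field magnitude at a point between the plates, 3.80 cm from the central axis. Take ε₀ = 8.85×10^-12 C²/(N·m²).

2.47×10^-8 T

Total displacement current: I_d = ε₀(πR²)(dE/dt) = (8.85×10^-12)(9.366×10^-3)(1.17×10^11) = 9.698×10^-3 A.
∮B·dl = μ₀ I_d,enc with I_d,enc = I_d r²/R² = 4.697×10^-3 A; so B = μ₀ I_d,enc/(2πr) = 2.47×10^-8 T.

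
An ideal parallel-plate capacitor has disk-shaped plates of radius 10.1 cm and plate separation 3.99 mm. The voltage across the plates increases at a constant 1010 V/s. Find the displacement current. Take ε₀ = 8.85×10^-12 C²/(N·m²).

The displacement current equals the charging current C dV/dt. With C = ε₀A/d = (8.85×10^-12)(0.03205)/(3.99×10^-3) = 7.109×10^-11 F, I_d = (7.109×10^-11)(1010) = 7.18×10^-8 A.

7.18×10^-8 A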